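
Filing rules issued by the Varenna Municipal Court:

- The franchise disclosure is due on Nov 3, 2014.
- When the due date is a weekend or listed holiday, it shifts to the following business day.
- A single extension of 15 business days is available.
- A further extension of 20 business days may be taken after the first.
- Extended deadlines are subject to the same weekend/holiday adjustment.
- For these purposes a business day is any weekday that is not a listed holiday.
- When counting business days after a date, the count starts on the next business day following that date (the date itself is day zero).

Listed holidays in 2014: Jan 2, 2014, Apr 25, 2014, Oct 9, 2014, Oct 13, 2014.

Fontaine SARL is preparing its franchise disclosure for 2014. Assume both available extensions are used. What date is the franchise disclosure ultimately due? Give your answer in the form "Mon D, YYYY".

The stated deadline is Nov 3, 2014.
Nov 3, 2014 is a Monday and not a listed holiday, so it stands.
Applying the 15-business-day extension: 15 business days after Nov 3, 2014 is Nov 24, 2014.
Nov 24, 2014 is a Monday and not a listed holiday, so it stands.
Applying the 20-business-day extension: 20 business days after Nov 24, 2014 is Dec 22, 2014.
Since Dec 22, 2014 is a Monday and not a holiday, the date is unchanged.
The final due date is Dec 22, 2014.

Dec 22, 2014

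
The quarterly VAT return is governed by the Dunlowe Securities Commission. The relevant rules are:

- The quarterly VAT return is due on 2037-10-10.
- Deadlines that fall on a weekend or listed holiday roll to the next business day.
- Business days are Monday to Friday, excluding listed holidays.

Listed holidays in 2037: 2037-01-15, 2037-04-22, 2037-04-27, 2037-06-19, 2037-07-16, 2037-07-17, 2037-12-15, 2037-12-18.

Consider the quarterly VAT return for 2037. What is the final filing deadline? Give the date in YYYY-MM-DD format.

The statutory due date is 2037-10-10.
Because 2037-10-10 is a Saturday, the deadline becomes 2037-10-12 (Monday).
So the filing is due 2037-10-12.

2037-10-12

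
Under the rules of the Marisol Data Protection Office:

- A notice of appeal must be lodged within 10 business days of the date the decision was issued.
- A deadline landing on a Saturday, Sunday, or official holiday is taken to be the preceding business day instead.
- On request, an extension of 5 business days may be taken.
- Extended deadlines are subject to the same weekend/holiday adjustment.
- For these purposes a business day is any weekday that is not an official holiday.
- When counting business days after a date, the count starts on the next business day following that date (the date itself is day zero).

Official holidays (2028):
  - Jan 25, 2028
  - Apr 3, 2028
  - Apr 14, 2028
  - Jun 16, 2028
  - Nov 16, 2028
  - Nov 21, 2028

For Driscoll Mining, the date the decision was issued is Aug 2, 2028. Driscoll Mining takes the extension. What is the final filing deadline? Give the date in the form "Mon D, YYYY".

Counting 10 business days after Aug 2, 2028 (skipping weekends and listed holidays) reaches Aug 16, 2028.
Since Aug 16, 2028 is a Wednesday and not a holiday, the date is unchanged.
The 5-business-day extension runs from Aug 16, 2028 to Aug 23, 2028.
Aug 23, 2028 falls on a Wednesday, which is a business day, so no adjustment is needed.
The final due date is Aug 23, 2028.

Aug 23, 2028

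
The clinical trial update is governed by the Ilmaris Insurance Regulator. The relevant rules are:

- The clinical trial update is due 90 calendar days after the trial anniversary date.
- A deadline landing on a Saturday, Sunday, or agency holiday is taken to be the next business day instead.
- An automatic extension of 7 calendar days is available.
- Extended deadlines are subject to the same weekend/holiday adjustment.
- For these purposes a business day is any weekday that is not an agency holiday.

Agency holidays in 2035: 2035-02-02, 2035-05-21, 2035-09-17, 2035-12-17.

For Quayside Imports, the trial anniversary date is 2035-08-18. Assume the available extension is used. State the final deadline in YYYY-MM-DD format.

Adding 90 calendar days to 2035-08-18 gives 2035-11-16.
2035-11-16 (Friday) is already a business day.
With the 7-day extension, 2035-11-16 becomes 2035-11-23.
2035-11-23 falls on a Friday, which is a business day, so no adjustment is needed.
Deadline: 2035-11-23.

2035-11-23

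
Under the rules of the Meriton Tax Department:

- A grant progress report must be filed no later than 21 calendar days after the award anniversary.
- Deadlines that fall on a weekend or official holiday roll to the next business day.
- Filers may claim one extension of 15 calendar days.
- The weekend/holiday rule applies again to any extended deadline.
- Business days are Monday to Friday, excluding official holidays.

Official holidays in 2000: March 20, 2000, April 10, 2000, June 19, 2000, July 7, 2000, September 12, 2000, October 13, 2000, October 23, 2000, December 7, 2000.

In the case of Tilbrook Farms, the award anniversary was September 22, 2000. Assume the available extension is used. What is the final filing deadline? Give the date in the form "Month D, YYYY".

October 31, 2000

From September 22, 2000, 21 calendar days later is October 13, 2000.
October 13, 2000 is a listed holiday, so it moves to the next business day, October 16, 2000 (Monday).
The 15-calendar-day extension moves the deadline from October 16, 2000 to October 31, 2000.
October 31, 2000 falls on a Tuesday, which is a business day, so no adjustment is needed.
The final due date is October 31, 2000.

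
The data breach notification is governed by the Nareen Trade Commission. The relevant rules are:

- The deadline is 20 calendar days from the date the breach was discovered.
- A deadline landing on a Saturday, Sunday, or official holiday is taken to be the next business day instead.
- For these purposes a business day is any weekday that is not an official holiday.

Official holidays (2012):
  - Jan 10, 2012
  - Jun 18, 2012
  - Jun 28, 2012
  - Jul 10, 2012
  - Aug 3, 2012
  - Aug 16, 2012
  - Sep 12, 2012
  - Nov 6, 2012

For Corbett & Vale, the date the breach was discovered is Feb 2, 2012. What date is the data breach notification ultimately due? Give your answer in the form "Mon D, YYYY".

Adding 20 calendar days to Feb 2, 2012 gives Feb 22, 2012.
Since Feb 22, 2012 is a Wednesday and not a holiday, the date is unchanged.
Final deadline: Feb 22, 2012.

Feb 22, 2012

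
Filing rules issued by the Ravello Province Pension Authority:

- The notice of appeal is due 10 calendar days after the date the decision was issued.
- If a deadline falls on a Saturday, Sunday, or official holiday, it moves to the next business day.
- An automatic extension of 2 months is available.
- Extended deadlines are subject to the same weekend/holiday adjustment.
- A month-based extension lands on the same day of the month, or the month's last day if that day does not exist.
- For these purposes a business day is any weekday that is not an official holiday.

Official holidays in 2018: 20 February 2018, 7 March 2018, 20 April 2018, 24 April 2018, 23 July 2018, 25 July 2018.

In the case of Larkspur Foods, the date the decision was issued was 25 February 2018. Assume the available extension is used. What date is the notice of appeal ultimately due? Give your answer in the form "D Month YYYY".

8 May 2018

Trigger date 25 February 2018 + 10 calendar days = 7 March 2018.
7 March 2018 is a listed holiday, so it moves to the next business day, 8 March 2018 (Thursday).
The 2 months extension carries 8 March 2018 to 8 May 2018.
8 May 2018 falls on a Tuesday, which is a business day, so no adjustment is needed.
So the filing is due 8 May 2018.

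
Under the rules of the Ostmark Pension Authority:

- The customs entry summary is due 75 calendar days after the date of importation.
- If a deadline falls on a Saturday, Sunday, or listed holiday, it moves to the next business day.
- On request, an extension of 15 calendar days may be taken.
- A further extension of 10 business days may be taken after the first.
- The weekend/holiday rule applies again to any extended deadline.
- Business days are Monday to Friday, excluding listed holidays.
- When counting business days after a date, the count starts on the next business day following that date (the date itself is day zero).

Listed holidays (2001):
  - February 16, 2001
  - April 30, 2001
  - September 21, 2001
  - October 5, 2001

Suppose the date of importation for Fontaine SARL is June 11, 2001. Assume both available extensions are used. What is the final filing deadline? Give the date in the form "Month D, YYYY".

Trigger date June 11, 2001 + 75 calendar days = August 25, 2001.
August 25, 2001 is a Saturday; the next business day is August 27, 2001 (Monday).
Add the 15 calendar-day extension to August 27, 2001: September 11, 2001.
September 11, 2001 falls on a Tuesday, which is a business day, so no adjustment is needed.
The 10-business-day extension runs from September 11, 2001 to September 26, 2001.
Since September 26, 2001 is a Wednesday and not a holiday, the date is unchanged.
The final due date is September 26, 2001.

September 26, 2001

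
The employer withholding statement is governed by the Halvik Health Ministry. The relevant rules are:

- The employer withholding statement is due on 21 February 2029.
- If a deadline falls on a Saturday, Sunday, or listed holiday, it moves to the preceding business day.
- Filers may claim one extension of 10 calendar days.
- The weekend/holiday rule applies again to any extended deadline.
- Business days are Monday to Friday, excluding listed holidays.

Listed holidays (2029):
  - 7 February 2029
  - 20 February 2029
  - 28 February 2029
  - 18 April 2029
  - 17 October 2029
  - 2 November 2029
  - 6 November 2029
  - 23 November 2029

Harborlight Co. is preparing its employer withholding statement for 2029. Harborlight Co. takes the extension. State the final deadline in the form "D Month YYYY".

The stated deadline is 21 February 2029.
21 February 2029 is a Wednesday and not a listed holiday, so it stands.
Applying the 10-calendar-day extension: 21 February 2029 + 10 days = 3 March 2029.
3 March 2029 falls on a Saturday. Rolling to the preceding business day gives 2 March 2029, a Friday.
Deadline: 2 March 2029.

2 March 2029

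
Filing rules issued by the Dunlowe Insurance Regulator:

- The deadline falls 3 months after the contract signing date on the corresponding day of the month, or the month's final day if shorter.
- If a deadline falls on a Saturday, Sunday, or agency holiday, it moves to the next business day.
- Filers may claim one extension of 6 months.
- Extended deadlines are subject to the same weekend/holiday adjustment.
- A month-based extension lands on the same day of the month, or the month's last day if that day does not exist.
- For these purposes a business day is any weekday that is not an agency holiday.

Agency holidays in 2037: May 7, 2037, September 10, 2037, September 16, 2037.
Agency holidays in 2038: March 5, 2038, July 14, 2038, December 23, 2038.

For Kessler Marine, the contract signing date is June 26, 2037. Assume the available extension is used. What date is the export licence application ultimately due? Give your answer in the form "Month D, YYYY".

March 29, 2038

Moving 3 months forward from June 26, 2037 on the corresponding day gives September 26, 2037.
September 26, 2037 is a Saturday, so it moves to the next business day, September 28, 2037 (Monday).
Applying the 6 months extension: 6 months after September 28, 2037 is March 28, 2038.
March 28, 2038 falls on a Sunday. Rolling to the next business day gives March 29, 2038, a Monday.
The final due date is March 29, 2038.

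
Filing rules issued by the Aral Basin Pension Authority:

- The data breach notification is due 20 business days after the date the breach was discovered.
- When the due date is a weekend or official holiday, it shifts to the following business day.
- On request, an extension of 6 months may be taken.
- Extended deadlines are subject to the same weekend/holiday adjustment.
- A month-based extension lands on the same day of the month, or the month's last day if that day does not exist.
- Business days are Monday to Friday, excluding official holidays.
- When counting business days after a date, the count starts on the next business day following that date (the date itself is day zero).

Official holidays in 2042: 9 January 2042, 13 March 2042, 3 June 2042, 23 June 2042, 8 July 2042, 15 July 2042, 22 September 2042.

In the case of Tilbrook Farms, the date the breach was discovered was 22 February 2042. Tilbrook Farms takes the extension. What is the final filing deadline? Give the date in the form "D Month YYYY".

24 September 2042

20 business days after 22 February 2042, excluding weekends and holidays, is 24 March 2042.
24 March 2042 falls on a Monday, which is a business day, so no adjustment is needed.
Add 6 months to 24 March 2042: 24 September 2042.
24 September 2042 falls on a Wednesday, which is a business day, so no adjustment is needed.
The final due date is 24 September 2042.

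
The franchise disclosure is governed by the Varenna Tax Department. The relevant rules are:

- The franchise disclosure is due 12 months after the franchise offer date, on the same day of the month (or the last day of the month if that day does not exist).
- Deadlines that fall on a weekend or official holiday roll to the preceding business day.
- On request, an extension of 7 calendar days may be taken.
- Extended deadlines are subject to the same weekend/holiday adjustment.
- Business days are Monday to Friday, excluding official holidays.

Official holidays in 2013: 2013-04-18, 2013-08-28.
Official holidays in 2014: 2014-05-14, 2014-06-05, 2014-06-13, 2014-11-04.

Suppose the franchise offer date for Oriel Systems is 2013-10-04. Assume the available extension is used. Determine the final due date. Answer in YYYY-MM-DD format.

12 months after 2013-10-04, on the same day of the month, is 2014-10-04.
Because 2014-10-04 is a Saturday, the deadline becomes 2014-10-03 (Friday).
With the 7-day extension, 2014-10-03 becomes 2014-10-10.
2014-10-10 (Friday) is already a business day.
So the filing is due 2014-10-10.

2014-10-10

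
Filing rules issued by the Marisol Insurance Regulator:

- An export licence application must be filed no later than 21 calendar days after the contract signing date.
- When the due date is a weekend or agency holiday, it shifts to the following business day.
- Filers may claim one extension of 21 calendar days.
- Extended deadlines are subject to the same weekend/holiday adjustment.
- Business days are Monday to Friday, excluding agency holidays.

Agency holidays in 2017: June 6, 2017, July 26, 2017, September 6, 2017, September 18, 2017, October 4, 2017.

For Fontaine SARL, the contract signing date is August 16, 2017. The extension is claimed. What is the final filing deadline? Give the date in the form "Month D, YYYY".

September 28, 2017

Adding 21 calendar days to August 16, 2017 gives September 6, 2017.
Because September 6, 2017 is a listed holiday, the deadline becomes September 7, 2017 (Thursday).
With the 21-day extension, September 7, 2017 becomes September 28, 2017.
Since September 28, 2017 is a Thursday and not a holiday, the date is unchanged.
So the filing is due September 28, 2017.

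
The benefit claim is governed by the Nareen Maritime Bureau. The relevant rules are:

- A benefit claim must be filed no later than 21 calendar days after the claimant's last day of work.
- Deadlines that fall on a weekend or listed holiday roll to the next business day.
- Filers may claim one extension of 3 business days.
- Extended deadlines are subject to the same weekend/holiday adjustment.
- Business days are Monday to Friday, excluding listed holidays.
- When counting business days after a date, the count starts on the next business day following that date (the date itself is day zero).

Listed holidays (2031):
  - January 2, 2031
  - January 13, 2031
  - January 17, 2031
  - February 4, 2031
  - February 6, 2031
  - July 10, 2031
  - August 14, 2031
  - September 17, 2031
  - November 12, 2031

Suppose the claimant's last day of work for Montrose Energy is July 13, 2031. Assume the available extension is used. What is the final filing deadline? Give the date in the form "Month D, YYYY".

Adding 21 calendar days to July 13, 2031 gives August 3, 2031.
Because August 3, 2031 is a Sunday, the deadline becomes August 4, 2031 (Monday).
The 3-business-day extension runs from August 4, 2031 to August 7, 2031.
August 7, 2031 falls on a Thursday, which is a business day, so no adjustment is needed.
The final due date is August 7, 2031.

August 7, 2031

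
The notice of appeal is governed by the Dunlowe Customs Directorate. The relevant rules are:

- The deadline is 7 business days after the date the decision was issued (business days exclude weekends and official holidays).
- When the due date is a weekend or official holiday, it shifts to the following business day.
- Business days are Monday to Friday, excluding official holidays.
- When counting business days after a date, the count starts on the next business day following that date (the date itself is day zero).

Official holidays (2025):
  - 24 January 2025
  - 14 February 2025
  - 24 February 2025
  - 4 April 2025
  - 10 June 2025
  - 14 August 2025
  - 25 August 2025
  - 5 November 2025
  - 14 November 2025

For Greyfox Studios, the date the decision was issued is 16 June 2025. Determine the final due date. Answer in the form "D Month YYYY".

25 June 2025

Starting the day after 16 June 2025 and counting 7 business days lands on 25 June 2025.
25 June 2025 is a Wednesday and not a listed holiday, so it stands.
Deadline: 25 June 2025.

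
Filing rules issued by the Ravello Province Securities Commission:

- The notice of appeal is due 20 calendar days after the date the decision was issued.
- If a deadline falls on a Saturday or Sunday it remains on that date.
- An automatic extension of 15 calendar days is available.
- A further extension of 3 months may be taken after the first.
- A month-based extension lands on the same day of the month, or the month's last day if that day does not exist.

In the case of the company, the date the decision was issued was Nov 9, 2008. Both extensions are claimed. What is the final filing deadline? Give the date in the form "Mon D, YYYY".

Adding 20 calendar days to Nov 9, 2008 gives Nov 29, 2008.
No adjustment is made for weekends or holidays, so Nov 29, 2008 stands.
The 15-calendar-day extension moves the deadline from Nov 29, 2008 to Dec 14, 2008.
Dec 14, 2008 is a Sunday; no weekend or holiday adjustment applies.
Applying the 3 months extension: 3 months after Dec 14, 2008 is Mar 14, 2009.
No adjustment is made for weekends or holidays, so Mar 14, 2009 stands.
Final deadline: Mar 14, 2009.

Mar 14, 2009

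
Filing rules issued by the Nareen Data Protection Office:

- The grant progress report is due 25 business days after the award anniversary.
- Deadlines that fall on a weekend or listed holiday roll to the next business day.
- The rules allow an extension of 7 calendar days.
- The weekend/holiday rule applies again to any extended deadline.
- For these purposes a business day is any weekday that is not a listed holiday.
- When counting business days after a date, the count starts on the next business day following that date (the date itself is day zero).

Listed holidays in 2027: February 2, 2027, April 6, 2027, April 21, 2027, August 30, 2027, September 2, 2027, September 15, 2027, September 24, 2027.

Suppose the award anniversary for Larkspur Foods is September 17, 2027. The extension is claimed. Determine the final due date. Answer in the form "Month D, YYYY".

Starting the day after September 17, 2027 and counting 25 business days lands on October 25, 2027.
October 25, 2027 is a Monday and not a listed holiday, so it stands.
The 7-calendar-day extension moves the deadline from October 25, 2027 to November 1, 2027.
Since November 1, 2027 is a Monday and not a holiday, the date is unchanged.
Final deadline: November 1, 2027.

November 1, 2027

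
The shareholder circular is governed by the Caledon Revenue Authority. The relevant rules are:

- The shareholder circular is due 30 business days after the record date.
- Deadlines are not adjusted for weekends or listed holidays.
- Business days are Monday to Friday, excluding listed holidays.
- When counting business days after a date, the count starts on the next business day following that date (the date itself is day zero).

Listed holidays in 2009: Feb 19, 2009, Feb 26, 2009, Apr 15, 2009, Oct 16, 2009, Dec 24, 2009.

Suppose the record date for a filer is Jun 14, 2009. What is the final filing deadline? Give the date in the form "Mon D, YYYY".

Jul 24, 2009

30 business days after Jun 14, 2009, excluding weekends and holidays, is Jul 24, 2009.
Jul 24, 2009 is a Friday; no weekend or holiday adjustment applies.
Final deadline: Jul 24, 2009.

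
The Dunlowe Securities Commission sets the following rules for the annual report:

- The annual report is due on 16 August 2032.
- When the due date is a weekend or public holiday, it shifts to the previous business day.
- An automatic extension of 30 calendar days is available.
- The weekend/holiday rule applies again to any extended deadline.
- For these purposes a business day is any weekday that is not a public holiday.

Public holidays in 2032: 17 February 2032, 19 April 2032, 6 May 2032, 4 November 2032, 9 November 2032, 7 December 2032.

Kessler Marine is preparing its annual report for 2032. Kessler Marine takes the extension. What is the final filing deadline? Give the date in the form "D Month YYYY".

15 September 2032

The stated deadline is 16 August 2032.
Since 16 August 2032 is a Monday and not a holiday, the date is unchanged.
The 30-calendar-day extension moves the deadline from 16 August 2032 to 15 September 2032.
Since 15 September 2032 is a Wednesday and not a holiday, the date is unchanged.
The final due date is 15 September 2032.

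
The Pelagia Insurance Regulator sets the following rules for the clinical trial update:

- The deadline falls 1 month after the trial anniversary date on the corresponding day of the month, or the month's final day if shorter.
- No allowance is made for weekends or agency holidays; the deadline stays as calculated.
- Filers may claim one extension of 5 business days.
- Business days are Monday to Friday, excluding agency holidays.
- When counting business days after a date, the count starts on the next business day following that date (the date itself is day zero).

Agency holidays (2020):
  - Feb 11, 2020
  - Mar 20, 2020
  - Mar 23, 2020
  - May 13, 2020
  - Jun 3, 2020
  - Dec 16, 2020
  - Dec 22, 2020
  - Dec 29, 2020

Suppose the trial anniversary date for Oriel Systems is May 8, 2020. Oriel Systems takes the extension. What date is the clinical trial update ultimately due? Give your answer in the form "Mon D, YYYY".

Jun 15, 2020

1 month after May 8, 2020, on the same day of the month, is Jun 8, 2020.
Jun 8, 2020 falls on a Monday. The rules make no weekend/holiday allowance, so it remains Jun 8, 2020.
The 5-business-day extension runs from Jun 8, 2020 to Jun 15, 2020.
Jun 15, 2020 falls on a Monday. The rules make no weekend/holiday allowance, so it remains Jun 15, 2020.
Deadline: Jun 15, 2020.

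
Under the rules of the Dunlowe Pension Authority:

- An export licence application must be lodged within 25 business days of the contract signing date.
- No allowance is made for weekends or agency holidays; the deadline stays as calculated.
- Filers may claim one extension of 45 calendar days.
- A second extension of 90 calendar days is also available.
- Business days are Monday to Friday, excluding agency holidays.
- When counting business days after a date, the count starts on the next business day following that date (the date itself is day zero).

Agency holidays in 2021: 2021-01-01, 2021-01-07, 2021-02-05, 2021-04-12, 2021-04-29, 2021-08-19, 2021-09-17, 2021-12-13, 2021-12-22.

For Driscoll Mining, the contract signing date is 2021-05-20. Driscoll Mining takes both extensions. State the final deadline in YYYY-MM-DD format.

2021-11-06

Starting the day after 2021-05-20 and counting 25 business days lands on 2021-06-24.
2021-06-24 is a Thursday; no weekend or holiday adjustment applies.
With the 45-day extension, 2021-06-24 becomes 2021-08-08.
2021-08-08 falls on a Sunday. The rules make no weekend/holiday allowance, so it remains 2021-08-08.
Add the 90 calendar-day extension to 2021-08-08: 2021-11-06.
2021-11-06 is a Saturday; no weekend or holiday adjustment applies.
The final due date is 2021-11-06.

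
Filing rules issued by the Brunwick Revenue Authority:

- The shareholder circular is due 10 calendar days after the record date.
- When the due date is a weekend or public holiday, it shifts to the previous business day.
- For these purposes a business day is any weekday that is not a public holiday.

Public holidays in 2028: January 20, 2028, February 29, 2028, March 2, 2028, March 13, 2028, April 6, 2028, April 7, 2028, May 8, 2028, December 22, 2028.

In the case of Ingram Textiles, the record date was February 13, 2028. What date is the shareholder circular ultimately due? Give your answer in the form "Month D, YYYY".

Trigger date February 13, 2028 + 10 calendar days = February 23, 2028.
February 23, 2028 (Wednesday) is already a business day.
The final due date is February 23, 2028.

February 23, 2028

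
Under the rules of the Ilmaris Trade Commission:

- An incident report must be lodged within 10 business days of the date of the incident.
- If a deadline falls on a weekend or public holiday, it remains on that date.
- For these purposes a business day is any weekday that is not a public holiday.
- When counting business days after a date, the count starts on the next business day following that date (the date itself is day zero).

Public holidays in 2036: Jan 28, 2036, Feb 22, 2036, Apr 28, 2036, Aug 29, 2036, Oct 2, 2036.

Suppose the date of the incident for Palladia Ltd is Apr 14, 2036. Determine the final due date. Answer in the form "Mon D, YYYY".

Apr 29, 2036

Counting 10 business days after Apr 14, 2036 (skipping weekends and listed holidays) reaches Apr 29, 2036.
Apr 29, 2036 falls on a Tuesday. The rules make no weekend/holiday allowance, so it remains Apr 29, 2036.
The final due date is Apr 29, 2036.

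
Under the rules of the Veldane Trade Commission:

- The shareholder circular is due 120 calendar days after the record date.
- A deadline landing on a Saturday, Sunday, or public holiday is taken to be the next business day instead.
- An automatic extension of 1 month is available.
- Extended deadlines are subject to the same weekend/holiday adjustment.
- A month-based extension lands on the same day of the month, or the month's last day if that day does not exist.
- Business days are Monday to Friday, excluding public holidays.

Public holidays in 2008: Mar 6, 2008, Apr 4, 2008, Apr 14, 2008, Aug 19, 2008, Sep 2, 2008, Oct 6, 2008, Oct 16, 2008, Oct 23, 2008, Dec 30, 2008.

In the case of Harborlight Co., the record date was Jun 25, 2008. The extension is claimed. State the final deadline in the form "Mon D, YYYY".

Nov 24, 2008

Adding 120 calendar days to Jun 25, 2008 gives Oct 23, 2008.
Oct 23, 2008 falls on a listed holiday. Rolling to the next business day gives Oct 24, 2008, a Friday.
Applying the 1 month extension: 1 month after Oct 24, 2008 is Nov 24, 2008.
Nov 24, 2008 (Monday) is already a business day.
Deadline: Nov 24, 2008.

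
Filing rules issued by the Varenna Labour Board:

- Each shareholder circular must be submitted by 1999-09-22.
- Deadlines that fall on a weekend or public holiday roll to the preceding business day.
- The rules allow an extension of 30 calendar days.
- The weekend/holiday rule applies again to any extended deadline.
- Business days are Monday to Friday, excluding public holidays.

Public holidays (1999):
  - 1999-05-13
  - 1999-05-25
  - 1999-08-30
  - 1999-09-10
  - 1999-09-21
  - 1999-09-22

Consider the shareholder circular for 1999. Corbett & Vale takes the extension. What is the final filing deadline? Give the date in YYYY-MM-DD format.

Start from the fixed due date, 1999-09-22.
Because 1999-09-22 is a listed holiday, the deadline becomes 1999-09-20 (Monday).
The 30-calendar-day extension moves the deadline from 1999-09-20 to 1999-10-20.
Since 1999-10-20 is a Wednesday and not a holiday, the date is unchanged.
Final deadline: 1999-10-20.

1999-10-20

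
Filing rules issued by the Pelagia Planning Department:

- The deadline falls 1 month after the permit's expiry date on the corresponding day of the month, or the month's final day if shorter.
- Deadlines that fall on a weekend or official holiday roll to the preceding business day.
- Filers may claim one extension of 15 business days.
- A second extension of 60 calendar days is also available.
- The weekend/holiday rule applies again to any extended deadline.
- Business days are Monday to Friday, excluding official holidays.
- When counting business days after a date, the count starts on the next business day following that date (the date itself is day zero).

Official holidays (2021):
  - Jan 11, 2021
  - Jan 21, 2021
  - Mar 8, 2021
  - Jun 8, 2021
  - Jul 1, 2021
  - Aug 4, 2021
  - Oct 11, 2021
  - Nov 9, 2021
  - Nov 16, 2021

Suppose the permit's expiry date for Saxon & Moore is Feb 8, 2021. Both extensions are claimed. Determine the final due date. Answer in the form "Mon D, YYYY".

Moving 1 month forward from Feb 8, 2021 on the corresponding day gives Mar 8, 2021.
Mar 8, 2021 falls on a listed holiday. Rolling to the preceding business day gives Mar 5, 2021, a Friday.
Applying the 15-business-day extension: 15 business days after Mar 5, 2021 is Mar 29, 2021.
Mar 29, 2021 is a Monday and not a listed holiday, so it stands.
The 60-calendar-day extension moves the deadline from Mar 29, 2021 to May 28, 2021.
Since May 28, 2021 is a Friday and not a holiday, the date is unchanged.
So the filing is due May 28, 2021.

May 28, 2021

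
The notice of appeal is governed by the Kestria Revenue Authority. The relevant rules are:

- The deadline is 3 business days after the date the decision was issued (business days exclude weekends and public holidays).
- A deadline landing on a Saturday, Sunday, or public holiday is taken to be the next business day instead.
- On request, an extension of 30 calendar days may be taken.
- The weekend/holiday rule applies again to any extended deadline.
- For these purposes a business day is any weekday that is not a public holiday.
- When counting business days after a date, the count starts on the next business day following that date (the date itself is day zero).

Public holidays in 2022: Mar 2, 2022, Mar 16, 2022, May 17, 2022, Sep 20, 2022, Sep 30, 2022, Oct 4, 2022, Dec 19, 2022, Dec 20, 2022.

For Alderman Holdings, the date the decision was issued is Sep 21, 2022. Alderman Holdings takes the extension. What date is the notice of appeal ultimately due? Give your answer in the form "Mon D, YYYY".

Oct 26, 2022

3 business days after Sep 21, 2022, excluding weekends and holidays, is Sep 26, 2022.
Since Sep 26, 2022 is a Monday and not a holiday, the date is unchanged.
Applying the 30-calendar-day extension: Sep 26, 2022 + 30 days = Oct 26, 2022.
Oct 26, 2022 falls on a Wednesday, which is a business day, so no adjustment is needed.
So the filing is due Oct 26, 2022.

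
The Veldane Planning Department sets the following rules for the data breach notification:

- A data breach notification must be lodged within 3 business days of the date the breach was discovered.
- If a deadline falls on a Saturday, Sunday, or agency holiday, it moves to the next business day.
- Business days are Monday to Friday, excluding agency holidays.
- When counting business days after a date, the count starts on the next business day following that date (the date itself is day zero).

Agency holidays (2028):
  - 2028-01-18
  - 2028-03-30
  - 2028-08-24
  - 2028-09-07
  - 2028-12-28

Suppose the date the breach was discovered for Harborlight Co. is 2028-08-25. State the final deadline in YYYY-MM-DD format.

Starting the day after 2028-08-25 and counting 3 business days lands on 2028-08-30.
2028-08-30 falls on a Wednesday, which is a business day, so no adjustment is needed.
Deadline: 2028-08-30.

2028-08-30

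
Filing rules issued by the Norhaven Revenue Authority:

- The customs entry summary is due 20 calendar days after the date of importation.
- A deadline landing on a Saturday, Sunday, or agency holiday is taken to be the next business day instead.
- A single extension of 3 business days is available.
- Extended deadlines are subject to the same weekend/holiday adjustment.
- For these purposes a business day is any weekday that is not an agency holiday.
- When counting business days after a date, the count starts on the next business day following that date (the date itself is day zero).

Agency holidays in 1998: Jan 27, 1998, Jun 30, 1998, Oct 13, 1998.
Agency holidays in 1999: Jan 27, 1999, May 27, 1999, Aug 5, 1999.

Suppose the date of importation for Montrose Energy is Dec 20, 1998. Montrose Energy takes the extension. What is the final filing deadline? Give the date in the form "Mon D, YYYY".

Jan 14, 1999

20 calendar days after Dec 20, 1998 is Jan 9, 1999.
Jan 9, 1999 is a Saturday; the next business day is Jan 11, 1999 (Monday).
Counting 3 further business days from Jan 11, 1999 reaches Jan 14, 1999.
Since Jan 14, 1999 is a Thursday and not a holiday, the date is unchanged.
The final due date is Jan 14, 1999.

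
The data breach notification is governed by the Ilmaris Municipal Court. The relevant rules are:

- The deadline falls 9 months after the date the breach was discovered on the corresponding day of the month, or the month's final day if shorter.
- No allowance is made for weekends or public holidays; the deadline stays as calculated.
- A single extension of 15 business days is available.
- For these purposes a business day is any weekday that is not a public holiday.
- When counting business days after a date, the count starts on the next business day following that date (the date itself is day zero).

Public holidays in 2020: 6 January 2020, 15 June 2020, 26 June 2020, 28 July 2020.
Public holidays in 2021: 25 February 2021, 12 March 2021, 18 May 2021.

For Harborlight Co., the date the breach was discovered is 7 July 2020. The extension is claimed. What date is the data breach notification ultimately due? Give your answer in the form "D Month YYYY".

9 months from 7 July 2020 is 7 April 2021.
7 April 2021 is a Wednesday; no weekend or holiday adjustment applies.
Applying the 15-business-day extension: 15 business days after 7 April 2021 is 28 April 2021.
No adjustment is made for weekends or holidays, so 28 April 2021 stands.
Final deadline: 28 April 2021.

28 April 2021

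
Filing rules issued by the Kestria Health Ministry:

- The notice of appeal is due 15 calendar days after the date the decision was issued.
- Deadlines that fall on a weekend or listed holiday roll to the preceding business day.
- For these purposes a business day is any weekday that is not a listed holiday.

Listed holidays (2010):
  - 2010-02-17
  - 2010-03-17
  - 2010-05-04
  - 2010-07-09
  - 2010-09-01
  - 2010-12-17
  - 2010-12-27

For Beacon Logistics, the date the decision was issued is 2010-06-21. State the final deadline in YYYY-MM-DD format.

Trigger date 2010-06-21 + 15 calendar days = 2010-07-06.
Since 2010-07-06 is a Tuesday and not a holiday, the date is unchanged.
So the filing is due 2010-07-06.

2010-07-06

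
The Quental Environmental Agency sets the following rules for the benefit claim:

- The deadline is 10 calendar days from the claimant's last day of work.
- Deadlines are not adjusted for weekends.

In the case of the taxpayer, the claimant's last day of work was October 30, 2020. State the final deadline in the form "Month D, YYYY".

November 9, 2020

From October 30, 2020, 10 calendar days later is November 9, 2020.
November 9, 2020 falls on a Monday. The rules make no weekend/holiday allowance, so it remains November 9, 2020.
The final due date is November 9, 2020.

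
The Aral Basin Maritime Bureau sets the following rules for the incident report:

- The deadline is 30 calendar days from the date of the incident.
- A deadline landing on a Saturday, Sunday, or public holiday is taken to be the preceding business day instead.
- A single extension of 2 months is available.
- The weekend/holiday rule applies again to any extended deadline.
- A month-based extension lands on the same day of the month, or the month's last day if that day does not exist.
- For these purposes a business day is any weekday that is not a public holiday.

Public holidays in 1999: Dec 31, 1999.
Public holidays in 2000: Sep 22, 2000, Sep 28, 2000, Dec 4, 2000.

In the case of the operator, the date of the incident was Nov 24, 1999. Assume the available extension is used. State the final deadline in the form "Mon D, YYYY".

Feb 24, 2000

From Nov 24, 1999, 30 calendar days later is Dec 24, 1999.
Dec 24, 1999 is a Friday and not a listed holiday, so it stands.
The 2 months extension carries Dec 24, 1999 to Feb 24, 2000.
Since Feb 24, 2000 is a Thursday and not a holiday, the date is unchanged.
The final due date is Feb 24, 2000.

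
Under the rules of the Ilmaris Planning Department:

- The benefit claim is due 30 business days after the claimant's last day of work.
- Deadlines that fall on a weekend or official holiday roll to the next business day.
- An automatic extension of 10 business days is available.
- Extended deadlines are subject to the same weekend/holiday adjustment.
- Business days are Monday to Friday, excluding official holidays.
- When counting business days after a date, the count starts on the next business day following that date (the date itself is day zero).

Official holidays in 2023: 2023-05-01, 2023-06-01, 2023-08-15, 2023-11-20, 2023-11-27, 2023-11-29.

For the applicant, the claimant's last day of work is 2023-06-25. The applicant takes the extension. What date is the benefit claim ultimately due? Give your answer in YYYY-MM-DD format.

Starting the day after 2023-06-25 and counting 30 business days lands on 2023-08-04.
Since 2023-08-04 is a Friday and not a holiday, the date is unchanged.
The 10-business-day extension runs from 2023-08-04 to 2023-08-21.
2023-08-21 (Monday) is already a business day.
Deadline: 2023-08-21.

2023-08-21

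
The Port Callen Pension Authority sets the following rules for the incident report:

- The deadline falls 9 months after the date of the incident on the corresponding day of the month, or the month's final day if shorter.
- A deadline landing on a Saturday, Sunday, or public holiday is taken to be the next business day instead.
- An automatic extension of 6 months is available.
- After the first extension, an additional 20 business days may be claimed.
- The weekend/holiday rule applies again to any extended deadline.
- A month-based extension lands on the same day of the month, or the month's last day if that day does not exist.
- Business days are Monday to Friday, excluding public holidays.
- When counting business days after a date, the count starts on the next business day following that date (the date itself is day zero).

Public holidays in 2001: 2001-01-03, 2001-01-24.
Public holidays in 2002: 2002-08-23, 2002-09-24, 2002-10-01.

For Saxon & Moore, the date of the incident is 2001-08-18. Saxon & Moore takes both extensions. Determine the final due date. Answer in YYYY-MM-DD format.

2002-12-18

Moving 9 months forward from 2001-08-18 on the corresponding day gives 2002-05-18.
2002-05-18 is a Saturday; the next business day is 2002-05-20 (Monday).
Applying the 6 months extension: 6 months after 2002-05-20 is 2002-11-20.
2002-11-20 falls on a Wednesday, which is a business day, so no adjustment is needed.
Counting 20 further business days from 2002-11-20 reaches 2002-12-18.
2002-12-18 is a Wednesday and not a listed holiday, so it stands.
Deadline: 2002-12-18.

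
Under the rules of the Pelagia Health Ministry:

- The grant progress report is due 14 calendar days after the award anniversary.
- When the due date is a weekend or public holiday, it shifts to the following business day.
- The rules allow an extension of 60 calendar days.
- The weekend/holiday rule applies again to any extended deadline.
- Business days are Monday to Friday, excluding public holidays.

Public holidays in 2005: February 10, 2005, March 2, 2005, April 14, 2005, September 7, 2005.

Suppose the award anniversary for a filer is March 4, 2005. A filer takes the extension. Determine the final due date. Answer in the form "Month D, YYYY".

May 17, 2005

Trigger date March 4, 2005 + 14 calendar days = March 18, 2005.
March 18, 2005 (Friday) is already a business day.
Add the 60 calendar-day extension to March 18, 2005: May 17, 2005.
May 17, 2005 is a Tuesday and not a listed holiday, so it stands.
The final due date is May 17, 2005.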